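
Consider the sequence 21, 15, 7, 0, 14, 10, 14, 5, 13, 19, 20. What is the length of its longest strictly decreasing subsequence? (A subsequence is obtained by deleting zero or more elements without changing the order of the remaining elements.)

5

Scanning left to right, the best length ending at each element is: 21→1, 15→2, 7→3, 0→4, 14→3, 10→4, 14→3, 5→5, 13→4, 19→2, 20→2.
So the longest decreasing subsequence has length 5, e.g. 21, 15, 14, 10, 5.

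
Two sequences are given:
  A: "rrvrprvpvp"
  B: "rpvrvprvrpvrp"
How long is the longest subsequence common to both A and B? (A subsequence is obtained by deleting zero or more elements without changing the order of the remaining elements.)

Backtracking the LCS table gives one alignment: r (A1,B1) → r (A2,B4) → v (A3,B5) → p (A5,B6) → r (A6,B7) → v (A7,B8) → p (A8,B10) → v (A9,B11) → p (A10,B13).
So the longest common subsequence has length 9.

9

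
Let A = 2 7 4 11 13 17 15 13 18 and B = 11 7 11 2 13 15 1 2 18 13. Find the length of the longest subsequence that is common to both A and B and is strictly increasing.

A longest common strictly increasing subsequence is 7, 11, 13, 15, 18 (length 5); it appears in order in both A and B, and no longer such subsequence exists.

5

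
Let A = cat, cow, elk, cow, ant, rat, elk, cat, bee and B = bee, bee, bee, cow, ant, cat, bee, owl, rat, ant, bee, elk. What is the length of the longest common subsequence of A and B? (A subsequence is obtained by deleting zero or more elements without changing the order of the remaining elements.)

Backtracking the LCS table gives one alignment: cow (A4,B4) → ant (A5,B5) → rat (A6,B9) → elk (A7,B12).
So the longest common subsequence has length 4.

4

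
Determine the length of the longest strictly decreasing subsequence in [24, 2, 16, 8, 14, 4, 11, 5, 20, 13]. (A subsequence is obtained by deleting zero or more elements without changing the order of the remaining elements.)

5

Scanning left to right, the best length ending at each element is: 24→1, 2→2, 16→2, 8→3, 14→3, 4→4, 11→4, 5→5, 20→2, 13→4.
So the longest decreasing subsequence has length 5, e.g. 24, 16, 14, 11, 5.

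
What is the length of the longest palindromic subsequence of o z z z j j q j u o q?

One longest palindromic subsequence is ojqjo (positions 1,6,7,8,10); it reads the same forward and backward, and the interval DP gives dp[1][11] = 5.

5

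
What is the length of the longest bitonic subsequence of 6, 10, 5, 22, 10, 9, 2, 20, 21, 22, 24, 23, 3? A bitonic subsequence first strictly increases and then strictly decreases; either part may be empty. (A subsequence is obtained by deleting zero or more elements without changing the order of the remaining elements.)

8

One longest bitonic subsequence is 6, 10, 20, 21, 22, 24, 23, 3 (positions 1,2,8,9,10,11,12,13): it rises to 24 then falls. Length 8 is optimal.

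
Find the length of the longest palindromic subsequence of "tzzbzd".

3

One longest palindromic subsequence is zbz (positions 3,4,5); it reads the same forward and backward, and the interval DP gives dp[1][6] = 3.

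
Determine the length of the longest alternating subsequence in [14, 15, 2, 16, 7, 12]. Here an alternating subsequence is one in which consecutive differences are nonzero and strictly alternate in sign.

6

A longest alternating subsequence is 14, 15, 2, 16, 7, 12 (positions 1,2,3,4,5,6); its 5 consecutive differences strictly alternate in sign, and length 6 is optimal.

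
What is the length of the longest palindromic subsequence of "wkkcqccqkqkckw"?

Using dp[i][j] = 2 + dp[i+1][j−1] if the ends match, else max(dp[i+1][j], dp[i][j−1]):
dp[1][14] = 10. A witness is wkcqccqckw at positions 1,2,4,5,6,7,10,12,13,14.

10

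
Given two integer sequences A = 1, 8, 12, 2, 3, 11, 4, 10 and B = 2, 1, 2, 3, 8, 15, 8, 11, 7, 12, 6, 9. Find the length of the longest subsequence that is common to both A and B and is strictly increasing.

4

A longest common strictly increasing subsequence is 1, 2, 3, 11 (length 4); it appears in order in both A and B, and no longer such subsequence exists.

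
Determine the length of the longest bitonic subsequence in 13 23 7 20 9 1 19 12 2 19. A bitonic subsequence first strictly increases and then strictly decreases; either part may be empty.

6

One longest bitonic subsequence is 13, 23, 20, 19, 12, 2 (positions 1,2,4,7,8,9): it rises to 23 then falls. Length 6 is optimal.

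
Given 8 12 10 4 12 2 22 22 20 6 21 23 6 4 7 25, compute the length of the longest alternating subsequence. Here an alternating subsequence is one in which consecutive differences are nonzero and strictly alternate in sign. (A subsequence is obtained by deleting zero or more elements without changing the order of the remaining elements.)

10

A longest alternating subsequence is 8, 12, 10, 12, 2, 22, 20, 21, 6, 7 (positions 1,2,3,5,6,7,9,11,13,15); its 9 consecutive differences strictly alternate in sign, and length 10 is optimal.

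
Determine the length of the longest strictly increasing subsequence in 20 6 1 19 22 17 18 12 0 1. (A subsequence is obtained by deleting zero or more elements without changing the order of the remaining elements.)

3

One longest increasing subsequence is 6, 19, 22 (positions 2,4,5), of length 3; no longer one exists.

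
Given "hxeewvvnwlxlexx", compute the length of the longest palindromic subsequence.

8

Using dp[i][j] = 2 + dp[i+1][j−1] if the ends match, else max(dp[i+1][j], dp[i][j−1]):
dp[1][15] = 8. A witness is xewvvwex at positions 2,4,5,6,7,9,13,15.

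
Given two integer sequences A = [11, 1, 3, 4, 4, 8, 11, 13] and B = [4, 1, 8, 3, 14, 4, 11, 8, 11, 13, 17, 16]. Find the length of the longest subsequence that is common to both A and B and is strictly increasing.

6

A longest common strictly increasing subsequence is 1, 3, 4, 8, 11, 13 (length 6); it appears in order in both A and B, and no longer such subsequence exists.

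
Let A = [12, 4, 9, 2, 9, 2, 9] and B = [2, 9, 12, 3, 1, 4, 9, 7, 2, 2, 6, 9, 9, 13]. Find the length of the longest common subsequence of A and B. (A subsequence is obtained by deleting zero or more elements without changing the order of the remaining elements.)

Backtracking the LCS table gives one alignment: 12 (A1,B3) → 4 (A2,B6) → 9 (A3,B7) → 2 (A4,B10) → 9 (A5,B12) → 9 (A7,B13).
So the longest common subsequence has length 6.

6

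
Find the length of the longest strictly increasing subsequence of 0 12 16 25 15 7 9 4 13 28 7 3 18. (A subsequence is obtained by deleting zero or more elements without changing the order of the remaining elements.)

Scanning left to right, the best length ending at each element is: 0→1, 12→2, 16→3, 25→4, 15→3, 7→2, 9→3, 4→2, 13→4, 28→5, 7→3, 3→2, 18→5.
So the longest increasing subsequence has length 5, e.g. 0, 12, 16, 25, 28.

5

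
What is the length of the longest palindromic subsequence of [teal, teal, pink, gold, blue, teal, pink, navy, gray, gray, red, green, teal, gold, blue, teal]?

One longest palindromic subsequence is teal blue teal gray gray teal blue teal (positions 1,5,6,9,10,13,15,16); it reads the same forward and backward, and the interval DP gives dp[1][16] = 8.

8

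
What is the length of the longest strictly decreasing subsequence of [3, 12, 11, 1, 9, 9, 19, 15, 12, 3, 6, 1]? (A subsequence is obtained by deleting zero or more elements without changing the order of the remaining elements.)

Let dp[i] be the longest decreasing subsequence ending at position i. Then dp = [1, 1, 2, 3, 3, 3, 1, 2, 3, 4, 4, 5].
The maximum is 5; one witness is 12, 11, 9, 3, 1 at positions 2,3,5,10,12.

5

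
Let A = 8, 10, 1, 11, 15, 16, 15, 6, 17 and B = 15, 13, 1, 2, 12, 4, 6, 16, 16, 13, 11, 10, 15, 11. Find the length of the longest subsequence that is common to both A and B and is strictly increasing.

For each value that appears in both, track the longest common increasing run ending there.
The best achievable length is 3; one witness is 1, 11, 15 (A-positions 3,4,5, B-positions 3,11,13).

3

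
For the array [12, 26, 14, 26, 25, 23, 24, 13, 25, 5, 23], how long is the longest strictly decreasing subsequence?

5

One longest decreasing subsequence is 26, 25, 23, 13, 5 (positions 2,5,6,8,10), of length 5; no longer one exists.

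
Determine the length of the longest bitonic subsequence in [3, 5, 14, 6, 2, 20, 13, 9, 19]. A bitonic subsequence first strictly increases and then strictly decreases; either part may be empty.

One longest bitonic subsequence is 3, 5, 14, 20, 13, 9 (positions 1,2,3,6,7,8): it rises to 20 then falls. Length 6 is optimal.

6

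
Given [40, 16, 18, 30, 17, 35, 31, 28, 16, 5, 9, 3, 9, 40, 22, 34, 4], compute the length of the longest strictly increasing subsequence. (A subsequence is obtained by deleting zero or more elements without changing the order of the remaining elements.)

Scanning left to right, the best length ending at each element is: 40→1, 16→1, 18→2, 30→3, 17→2, 35→4, 31→4, 28→3, 16→1, 5→1, 9→2, 3→1, 9→2, 40→5, 22→3, 34→5, 4→2.
So the longest increasing subsequence has length 5, e.g. 16, 18, 30, 35, 40.

5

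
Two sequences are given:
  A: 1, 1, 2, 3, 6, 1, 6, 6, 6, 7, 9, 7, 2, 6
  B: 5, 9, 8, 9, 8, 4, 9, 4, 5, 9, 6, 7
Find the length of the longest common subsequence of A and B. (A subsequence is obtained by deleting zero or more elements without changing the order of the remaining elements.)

A longest common subsequence is 6, 7 (length 2); the LCS DP confirms no longer common subsequence exists.

2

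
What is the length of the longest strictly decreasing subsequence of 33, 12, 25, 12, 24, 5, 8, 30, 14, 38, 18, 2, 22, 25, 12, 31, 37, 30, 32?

5

Let dp[i] be the longest decreasing subsequence ending at position i. Then dp = [1, 2, 2, 3, 3, 4, 4, 2, 4, 1, 4, 5, 4, 3, 5, 2, 2, 3, 3].
The maximum is 5; one witness is 33, 25, 12, 5, 2 at positions 1,3,4,6,12.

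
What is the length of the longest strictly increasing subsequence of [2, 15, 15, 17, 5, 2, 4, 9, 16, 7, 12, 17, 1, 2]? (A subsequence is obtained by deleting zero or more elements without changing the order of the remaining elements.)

One longest increasing subsequence is 2, 5, 9, 16, 17 (positions 1,5,8,9,12), of length 5; no longer one exists.

5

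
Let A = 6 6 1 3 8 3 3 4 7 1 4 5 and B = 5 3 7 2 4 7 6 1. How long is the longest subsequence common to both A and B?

A longest common subsequence is 3, 4, 7, 1 (length 4); the LCS DP confirms no longer common subsequence exists.

4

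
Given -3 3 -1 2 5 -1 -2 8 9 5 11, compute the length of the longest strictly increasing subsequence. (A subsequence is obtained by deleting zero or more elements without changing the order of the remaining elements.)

7

One longest increasing subsequence is -3, -1, 2, 5, 8, 9, 11 (positions 1,3,4,5,8,9,11), of length 7; no longer one exists.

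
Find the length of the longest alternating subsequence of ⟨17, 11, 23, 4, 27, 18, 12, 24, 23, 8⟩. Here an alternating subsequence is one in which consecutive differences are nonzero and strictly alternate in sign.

8

A longest alternating subsequence is 17, 11, 23, 4, 27, 18, 24, 23 (positions 1,2,3,4,5,6,8,9); its 7 consecutive differences strictly alternate in sign, and length 8 is optimal.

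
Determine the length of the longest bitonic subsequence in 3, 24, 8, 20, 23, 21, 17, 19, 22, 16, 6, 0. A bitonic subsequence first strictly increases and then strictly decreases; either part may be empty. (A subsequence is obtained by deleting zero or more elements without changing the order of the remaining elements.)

9

One longest bitonic subsequence is 3, 8, 20, 23, 21, 19, 16, 6, 0 (positions 1,3,4,5,6,8,10,11,12): it rises to 23 then falls. Length 9 is optimal.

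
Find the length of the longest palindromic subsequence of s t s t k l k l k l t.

Using dp[i][j] = 2 + dp[i+1][j−1] if the ends match, else max(dp[i+1][j], dp[i][j−1]):
dp[1][11] = 7. A witness is tlklklt at positions 2,6,7,8,9,10,11.

7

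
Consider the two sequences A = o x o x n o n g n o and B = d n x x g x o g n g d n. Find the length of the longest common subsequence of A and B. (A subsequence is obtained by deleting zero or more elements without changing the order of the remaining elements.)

6

A longest common subsequence is xxongn (length 6); the LCS DP confirms no longer common subsequence exists.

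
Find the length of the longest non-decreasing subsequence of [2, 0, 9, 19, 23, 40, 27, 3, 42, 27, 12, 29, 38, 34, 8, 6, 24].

8

Scanning left to right, the best length ending at each element is: 2→1, 0→1, 9→2, 19→3, 23→4, 40→5, 27→5, 3→2, 42→6, 27→6, 12→3, 29→7, 38→8, 34→8, 8→3, 6→3, 24→5.
So the longest non-decreasing subsequence has length 8, e.g. 2, 9, 19, 23, 27, 27, 29, 38.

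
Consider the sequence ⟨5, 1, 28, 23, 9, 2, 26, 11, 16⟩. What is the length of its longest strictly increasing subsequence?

4

Scanning left to right, the best length ending at each element is: 5→1, 1→1, 28→2, 23→2, 9→2, 2→2, 26→3, 11→3, 16→4.
So the longest increasing subsequence has length 4, e.g. 5, 9, 11, 16.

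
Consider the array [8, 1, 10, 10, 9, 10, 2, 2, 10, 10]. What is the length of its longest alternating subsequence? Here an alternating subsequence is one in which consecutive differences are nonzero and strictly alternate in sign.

Track the best alternating length ending on an up-step vs a down-step at each position: up/down = 1/1, 1/2, 3/1, 3/1, 3/4, 5/1, 3/6, 3/6, 7/1, 7/1.
The maximum over both is 7; one such subsequence is 8, 1, 10, 9, 10, 2, 10.

7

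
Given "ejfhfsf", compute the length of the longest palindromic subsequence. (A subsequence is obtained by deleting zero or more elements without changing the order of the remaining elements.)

3

One longest palindromic subsequence is fsf (positions 3,6,7); it reads the same forward and backward, and the interval DP gives dp[1][7] = 3.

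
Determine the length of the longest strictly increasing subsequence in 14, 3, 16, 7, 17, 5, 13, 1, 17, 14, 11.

4

One longest increasing subsequence is 3, 7, 13, 17 (positions 2,4,7,9), of length 4; no longer one exists.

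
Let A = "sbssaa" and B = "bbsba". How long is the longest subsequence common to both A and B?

Backtracking the LCS table gives one alignment: s (A1,B3) → b (A2,B4) → a (A6,B5).
So the longest common subsequence has length 3.

3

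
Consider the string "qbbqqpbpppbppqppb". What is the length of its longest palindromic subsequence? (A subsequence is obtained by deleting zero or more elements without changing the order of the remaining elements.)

Using dp[i][j] = 2 + dp[i+1][j−1] if the ends match, else max(dp[i+1][j], dp[i][j−1]):
dp[1][17] = 11. A witness is bppppbppppb at positions 2,6,8,9,10,11,12,13,15,16,17.

11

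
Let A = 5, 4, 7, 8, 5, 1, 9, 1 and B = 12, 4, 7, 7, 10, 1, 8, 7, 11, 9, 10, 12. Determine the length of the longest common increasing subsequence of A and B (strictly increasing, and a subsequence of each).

4

For each value that appears in both, track the longest common increasing run ending there.
The best achievable length is 4; one witness is 4, 7, 8, 9 (A-positions 2,3,4,7, B-positions 2,3,7,10).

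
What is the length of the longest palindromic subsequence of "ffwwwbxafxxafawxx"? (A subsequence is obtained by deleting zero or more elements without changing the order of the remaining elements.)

8

Using dp[i][j] = 2 + dp[i+1][j−1] if the ends match, else max(dp[i+1][j], dp[i][j−1]):
dp[1][17] = 8. A witness is xafxxfax at positions 7,8,9,10,11,13,14,17.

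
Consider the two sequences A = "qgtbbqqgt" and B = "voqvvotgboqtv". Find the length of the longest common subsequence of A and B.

5

Backtracking the LCS table gives one alignment: q (A1,B3) → g (A2,B8) → b (A4,B9) → q (A7,B11) → t (A9,B12).
So the longest common subsequence has length 5.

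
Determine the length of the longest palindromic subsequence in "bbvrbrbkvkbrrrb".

One longest palindromic subsequence is brrbkvkbrrb (positions 1,4,6,7,8,9,10,11,13,14,15); it reads the same forward and backward, and the interval DP gives dp[1][15] = 11.

11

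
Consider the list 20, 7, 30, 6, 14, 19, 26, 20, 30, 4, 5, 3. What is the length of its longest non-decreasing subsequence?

Scanning left to right, the best length ending at each element is: 20→1, 7→1, 30→2, 6→1, 14→2, 19→3, 26→4, 20→4, 30→5, 4→1, 5→2, 3→1.
So the longest non-decreasing subsequence has length 5, e.g. 7, 14, 19, 26, 30.

5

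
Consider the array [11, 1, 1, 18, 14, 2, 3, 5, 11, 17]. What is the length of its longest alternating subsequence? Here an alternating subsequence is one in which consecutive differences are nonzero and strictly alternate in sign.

5

Track the best alternating length ending on an up-step vs a down-step at each position: up/down = 1/1, 1/2, 1/2, 3/1, 3/4, 3/4, 5/4, 5/4, 5/4, 5/4.
The maximum over both is 5; one such subsequence is 11, 1, 18, 2, 3.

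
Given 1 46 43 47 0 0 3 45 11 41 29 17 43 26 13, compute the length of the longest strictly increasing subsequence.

5

Scanning left to right, the best length ending at each element is: 1→1, 46→2, 43→2, 47→3, 0→1, 0→1, 3→2, 45→3, 11→3, 41→4, 29→4, 17→4, 43→5, 26→5, 13→4.
So the longest increasing subsequence has length 5, e.g. 1, 3, 11, 41, 43.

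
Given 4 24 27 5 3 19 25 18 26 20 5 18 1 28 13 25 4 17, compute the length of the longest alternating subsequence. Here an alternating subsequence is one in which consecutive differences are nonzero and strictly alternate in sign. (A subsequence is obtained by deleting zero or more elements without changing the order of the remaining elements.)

Track the best alternating length ending on an up-step vs a down-step at each position: up/down = 1/1, 2/1, 2/1, 2/3, 1/3, 4/3, 4/3, 4/5, 6/3, 6/7, 4/7, 8/7, 1/9, 10/1, 10/11, 12/11, 10/13, 14/13.
The maximum over both is 14; one such subsequence is 4, 24, 5, 19, 18, 26, 5, 18, 1, 28, 13, 25, 4, 17.

14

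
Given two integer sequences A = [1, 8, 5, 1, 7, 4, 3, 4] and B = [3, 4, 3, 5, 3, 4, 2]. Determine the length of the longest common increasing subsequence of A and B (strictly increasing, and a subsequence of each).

A longest common strictly increasing subsequence is 3, 4 (length 2); it appears in order in both A and B, and no longer such subsequence exists.

2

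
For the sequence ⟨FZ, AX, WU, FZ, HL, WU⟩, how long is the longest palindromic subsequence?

One longest palindromic subsequence is WU HL WU (positions 3,5,6); it reads the same forward and backward, and the interval DP gives dp[1][6] = 3.

3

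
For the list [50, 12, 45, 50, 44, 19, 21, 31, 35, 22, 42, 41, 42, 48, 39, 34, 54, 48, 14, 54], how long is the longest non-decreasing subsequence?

10

One longest non-decreasing subsequence is 12, 19, 21, 31, 35, 42, 42, 48, 54, 54 (positions 2,6,7,8,9,11,13,14,17,20), of length 10; no longer one exists.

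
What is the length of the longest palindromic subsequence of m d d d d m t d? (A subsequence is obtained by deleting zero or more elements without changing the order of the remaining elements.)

6

Using dp[i][j] = 2 + dp[i+1][j−1] if the ends match, else max(dp[i+1][j], dp[i][j−1]):
dp[1][8] = 6. A witness is mddddm at positions 1,2,3,4,5,6.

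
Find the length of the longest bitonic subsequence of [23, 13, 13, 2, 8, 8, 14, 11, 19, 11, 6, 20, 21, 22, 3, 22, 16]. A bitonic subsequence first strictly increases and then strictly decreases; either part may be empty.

8

Let inc[i] be the LIS ending at i and dec[i] the longest strictly decreasing subsequence starting at i. inc = [1, 1, 1, 1, 2, 2, 3, 3, 4, 3, 2, 5, 6, 7, 2, 7, 4], dec = [5, 4, 4, 1, 3, 3, 4, 3, 4, 3, 2, 2, 2, 2, 1, 2, 1].
max_i inc[i]+dec[i]−1 = 8, with one witness 2, 8, 14, 19, 20, 21, 22, 16.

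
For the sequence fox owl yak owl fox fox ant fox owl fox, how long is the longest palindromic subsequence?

One longest palindromic subsequence is fox owl fox ant fox owl fox (positions 1,2,5,7,8,9,10); it reads the same forward and backward, and the interval DP gives dp[1][10] = 7.

7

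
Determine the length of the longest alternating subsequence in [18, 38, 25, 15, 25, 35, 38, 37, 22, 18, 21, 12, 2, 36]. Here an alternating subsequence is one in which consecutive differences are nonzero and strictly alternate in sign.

8

A longest alternating subsequence is 18, 38, 15, 25, 18, 21, 12, 36 (positions 1,2,4,5,10,11,12,14); its 7 consecutive differences strictly alternate in sign, and length 8 is optimal.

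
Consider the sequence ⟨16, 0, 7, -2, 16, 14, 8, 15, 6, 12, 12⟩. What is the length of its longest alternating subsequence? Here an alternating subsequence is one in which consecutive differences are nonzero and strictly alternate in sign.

9

Track the best alternating length ending on an up-step vs a down-step at each position: up/down = 1/1, 1/2, 3/2, 1/4, 5/1, 5/6, 5/6, 7/6, 5/8, 9/8, 9/8.
The maximum over both is 9; one such subsequence is 16, 0, 7, -2, 16, 14, 15, 6, 12.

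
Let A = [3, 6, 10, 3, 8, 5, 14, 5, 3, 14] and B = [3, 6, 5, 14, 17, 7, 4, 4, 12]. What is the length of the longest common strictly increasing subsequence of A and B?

3

A longest common strictly increasing subsequence is 3, 6, 14 (length 3); it appears in order in both A and B, and no longer such subsequence exists.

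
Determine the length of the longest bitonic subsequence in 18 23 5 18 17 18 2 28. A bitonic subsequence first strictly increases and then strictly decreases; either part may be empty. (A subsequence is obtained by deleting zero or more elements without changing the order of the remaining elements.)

5

One longest bitonic subsequence is 18, 23, 18, 17, 2 (positions 1,2,4,5,7): it rises to 23 then falls. Length 5 is optimal.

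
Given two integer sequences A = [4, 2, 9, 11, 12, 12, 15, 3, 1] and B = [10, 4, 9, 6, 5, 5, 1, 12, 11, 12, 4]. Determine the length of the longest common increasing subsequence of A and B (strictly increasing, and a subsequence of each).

4

A longest common strictly increasing subsequence is 4, 9, 11, 12 (length 4); it appears in order in both A and B, and no longer such subsequence exists.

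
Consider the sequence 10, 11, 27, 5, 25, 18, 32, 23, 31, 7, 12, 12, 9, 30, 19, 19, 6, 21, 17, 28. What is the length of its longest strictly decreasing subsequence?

6

Let dp[i] be the longest decreasing subsequence ending at position i. Then dp = [1, 1, 1, 2, 2, 3, 1, 3, 2, 4, 4, 4, 5, 3, 4, 4, 6, 4, 5, 4].
The maximum is 6; one witness is 27, 25, 18, 12, 9, 6 at positions 3,5,6,11,13,17.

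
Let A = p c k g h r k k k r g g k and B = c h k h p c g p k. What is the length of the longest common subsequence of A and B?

5

A longest common subsequence is ckhgk (length 5); the LCS DP confirms no longer common subsequence exists.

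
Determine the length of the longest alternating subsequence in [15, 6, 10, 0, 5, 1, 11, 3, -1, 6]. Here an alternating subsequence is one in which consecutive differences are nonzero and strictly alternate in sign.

Track the best alternating length ending on an up-step vs a down-step at each position: up/down = 1/1, 1/2, 3/2, 1/4, 5/4, 5/6, 7/2, 7/8, 1/8, 9/8.
The maximum over both is 9; one such subsequence is 15, 6, 10, 0, 5, 1, 11, 3, 6.

9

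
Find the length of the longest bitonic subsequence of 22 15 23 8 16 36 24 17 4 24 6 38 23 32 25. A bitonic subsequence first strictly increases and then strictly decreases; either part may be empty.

7

Let inc[i] be the LIS ending at i and dec[i] the longest strictly decreasing subsequence starting at i. inc = [1, 1, 2, 1, 2, 3, 3, 3, 1, 4, 2, 5, 4, 5, 5], dec = [4, 3, 3, 2, 2, 4, 3, 2, 1, 2, 1, 3, 1, 2, 1].
max_i inc[i]+dec[i]−1 = 7, with one witness 15, 16, 17, 24, 38, 32, 25.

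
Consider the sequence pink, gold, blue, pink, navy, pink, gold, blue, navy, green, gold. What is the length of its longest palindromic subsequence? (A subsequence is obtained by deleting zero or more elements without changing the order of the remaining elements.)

One longest palindromic subsequence is gold blue pink navy pink blue gold (positions 2,3,4,5,6,8,11); it reads the same forward and backward, and the interval DP gives dp[1][11] = 7.

7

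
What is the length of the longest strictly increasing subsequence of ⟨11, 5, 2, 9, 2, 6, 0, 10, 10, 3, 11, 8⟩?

Let dp[i] be the longest increasing subsequence ending at position i. Then dp = [1, 1, 1, 2, 1, 2, 1, 3, 3, 2, 4, 3].
The maximum is 4; one witness is 5, 9, 10, 11 at positions 2,4,8,11.

4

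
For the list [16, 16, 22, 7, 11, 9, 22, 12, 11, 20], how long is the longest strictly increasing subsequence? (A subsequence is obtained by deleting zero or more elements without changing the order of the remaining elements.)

4

Let dp[i] be the longest increasing subsequence ending at position i. Then dp = [1, 1, 2, 1, 2, 2, 3, 3, 3, 4].
The maximum is 4; one witness is 7, 11, 12, 20 at positions 4,5,8,10.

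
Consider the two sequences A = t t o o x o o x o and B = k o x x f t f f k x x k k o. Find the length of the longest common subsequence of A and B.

Backtracking the LCS table gives one alignment: t (A1,B6) → x (A5,B10) → x (A8,B11) → o (A9,B14).
So the longest common subsequence has length 4.

4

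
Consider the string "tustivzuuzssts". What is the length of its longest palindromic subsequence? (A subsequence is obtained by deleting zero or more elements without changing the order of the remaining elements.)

8

One longest palindromic subsequence is stzuuzts (positions 3,4,7,8,9,10,13,14); it reads the same forward and backward, and the interval DP gives dp[1][14] = 8.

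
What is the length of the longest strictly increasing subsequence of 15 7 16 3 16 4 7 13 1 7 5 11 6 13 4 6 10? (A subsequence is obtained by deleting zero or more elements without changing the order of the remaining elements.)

5

Scanning left to right, the best length ending at each element is: 15→1, 7→1, 16→2, 3→1, 16→2, 4→2, 7→3, 13→4, 1→1, 7→3, 5→3, 11→4, 6→4, 13→5, 4→2, 6→4, 10→5.
So the longest increasing subsequence has length 5, e.g. 3, 4, 7, 11, 13.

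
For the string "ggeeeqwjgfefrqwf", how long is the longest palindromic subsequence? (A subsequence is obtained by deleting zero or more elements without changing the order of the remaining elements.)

One longest palindromic subsequence is wfefw (positions 7,10,11,12,15); it reads the same forward and backward, and the interval DP gives dp[1][16] = 5.

5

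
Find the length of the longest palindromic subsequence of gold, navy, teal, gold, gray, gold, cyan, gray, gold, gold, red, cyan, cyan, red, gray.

7

One longest palindromic subsequence is gold gold gray cyan gray gold gold (positions 1,4,5,7,8,9,10); it reads the same forward and backward, and the interval DP gives dp[1][15] = 7.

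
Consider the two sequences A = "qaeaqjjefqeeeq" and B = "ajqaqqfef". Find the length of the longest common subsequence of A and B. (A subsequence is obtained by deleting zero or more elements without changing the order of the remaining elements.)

Backtracking the LCS table gives one alignment: q (A1,B3) → a (A2,B4) → q (A5,B6) → e (A8,B8) → f (A9,B9).
So the longest common subsequence has length 5.

5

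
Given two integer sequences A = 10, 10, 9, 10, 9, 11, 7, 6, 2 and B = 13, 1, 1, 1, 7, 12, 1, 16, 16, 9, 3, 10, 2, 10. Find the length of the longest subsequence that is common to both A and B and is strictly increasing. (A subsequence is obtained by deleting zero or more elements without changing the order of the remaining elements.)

For each value that appears in both, track the longest common increasing run ending there.
The best achievable length is 2; one witness is 9, 10 (A-positions 3,4, B-positions 10,12).

2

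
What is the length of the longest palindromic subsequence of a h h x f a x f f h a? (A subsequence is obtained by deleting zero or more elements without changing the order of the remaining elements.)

7

Using dp[i][j] = 2 + dp[i+1][j−1] if the ends match, else max(dp[i+1][j], dp[i][j−1]):
dp[1][11] = 7. A witness is ahfffha at positions 1,2,5,8,9,10,11.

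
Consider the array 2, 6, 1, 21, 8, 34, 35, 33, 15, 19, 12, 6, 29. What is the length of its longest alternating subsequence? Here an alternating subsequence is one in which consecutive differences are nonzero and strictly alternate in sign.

10

A longest alternating subsequence is 2, 6, 1, 21, 8, 34, 15, 19, 12, 29 (positions 1,2,3,4,5,6,9,10,11,13); its 9 consecutive differences strictly alternate in sign, and length 10 is optimal.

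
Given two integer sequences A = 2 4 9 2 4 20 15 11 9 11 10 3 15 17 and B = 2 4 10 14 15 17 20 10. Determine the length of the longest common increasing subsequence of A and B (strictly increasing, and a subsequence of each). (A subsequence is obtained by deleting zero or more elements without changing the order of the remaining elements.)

For each value that appears in both, track the longest common increasing run ending there.
The best achievable length is 5; one witness is 2, 4, 10, 15, 17 (A-positions 1,2,11,13,14, B-positions 1,2,3,5,6).

5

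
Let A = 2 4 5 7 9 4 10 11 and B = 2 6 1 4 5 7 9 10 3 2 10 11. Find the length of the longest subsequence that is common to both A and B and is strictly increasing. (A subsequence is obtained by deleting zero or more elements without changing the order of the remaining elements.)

A longest common strictly increasing subsequence is 2, 4, 5, 7, 9, 10, 11 (length 7); it appears in order in both A and B, and no longer such subsequence exists.

7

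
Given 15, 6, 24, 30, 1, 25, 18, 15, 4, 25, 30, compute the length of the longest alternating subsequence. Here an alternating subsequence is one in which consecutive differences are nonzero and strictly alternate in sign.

7

Track the best alternating length ending on an up-step vs a down-step at each position: up/down = 1/1, 1/2, 3/1, 3/1, 1/4, 5/4, 5/6, 5/6, 5/6, 7/4, 7/1.
The maximum over both is 7; one such subsequence is 15, 6, 24, 1, 25, 18, 25.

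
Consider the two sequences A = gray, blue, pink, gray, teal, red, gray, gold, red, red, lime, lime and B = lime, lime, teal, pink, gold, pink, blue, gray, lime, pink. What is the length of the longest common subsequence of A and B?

3

A longest common subsequence is blue, gray, lime (length 3); the LCS DP confirms no longer common subsequence exists.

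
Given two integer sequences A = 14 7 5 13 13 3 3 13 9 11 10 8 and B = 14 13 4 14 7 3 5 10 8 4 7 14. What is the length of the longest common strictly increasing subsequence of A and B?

2

For each value that appears in both, track the longest common increasing run ending there.
The best achievable length is 2; one witness is 7, 10 (A-positions 2,11, B-positions 5,8).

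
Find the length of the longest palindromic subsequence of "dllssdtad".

One longest palindromic subsequence is dssd (positions 1,4,5,9); it reads the same forward and backward, and the interval DP gives dp[1][9] = 4.

4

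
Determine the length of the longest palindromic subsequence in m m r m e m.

One longest palindromic subsequence is mmrmm (positions 1,2,3,4,6); it reads the same forward and backward, and the interval DP gives dp[1][6] = 5.

5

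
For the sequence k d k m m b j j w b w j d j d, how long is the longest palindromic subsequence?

9

One longest palindromic subsequence is djjwbwjjd (positions 2,7,8,9,10,11,12,14,15); it reads the same forward and backward, and the interval DP gives dp[1][15] = 9.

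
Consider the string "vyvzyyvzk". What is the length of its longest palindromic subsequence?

One longest palindromic subsequence is vyyyv (positions 1,2,5,6,7); it reads the same forward and backward, and the interval DP gives dp[1][9] = 5.

5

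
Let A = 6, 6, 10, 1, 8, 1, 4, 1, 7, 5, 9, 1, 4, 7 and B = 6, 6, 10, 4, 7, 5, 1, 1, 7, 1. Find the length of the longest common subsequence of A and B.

8

Backtracking the LCS table gives one alignment: 6 (A1,B1) → 6 (A2,B2) → 10 (A3,B3) → 4 (A7,B4) → 7 (A9,B5) → 5 (A10,B6) → 1 (A12,B8) → 7 (A14,B9).
So the longest common subsequence has length 8.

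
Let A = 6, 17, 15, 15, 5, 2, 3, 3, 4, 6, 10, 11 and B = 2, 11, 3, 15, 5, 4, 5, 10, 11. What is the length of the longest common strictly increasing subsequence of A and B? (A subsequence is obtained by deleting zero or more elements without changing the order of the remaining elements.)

A longest common strictly increasing subsequence is 2, 3, 4, 10, 11 (length 5); it appears in order in both A and B, and no longer such subsequence exists.

5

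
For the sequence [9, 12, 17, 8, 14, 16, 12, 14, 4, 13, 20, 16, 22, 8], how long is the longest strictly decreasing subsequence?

5

One longest decreasing subsequence is 17, 16, 14, 13, 8 (positions 3,6,8,10,14), of length 5; no longer one exists.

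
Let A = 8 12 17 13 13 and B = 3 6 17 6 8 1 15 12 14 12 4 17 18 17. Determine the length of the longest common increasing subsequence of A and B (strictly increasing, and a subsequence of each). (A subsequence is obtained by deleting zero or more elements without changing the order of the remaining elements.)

3

A longest common strictly increasing subsequence is 8, 12, 17 (length 3); it appears in order in both A and B, and no longer such subsequence exists.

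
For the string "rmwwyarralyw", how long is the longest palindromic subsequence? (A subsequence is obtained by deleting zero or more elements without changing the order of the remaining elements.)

One longest palindromic subsequence is wyarrayw (positions 3,5,6,7,8,9,11,12); it reads the same forward and backward, and the interval DP gives dp[1][12] = 8.

8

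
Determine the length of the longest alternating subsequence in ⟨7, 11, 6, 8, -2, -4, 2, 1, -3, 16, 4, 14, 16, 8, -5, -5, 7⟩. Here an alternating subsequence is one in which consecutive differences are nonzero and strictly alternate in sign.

Track the best alternating length ending on an up-step vs a down-step at each position: up/down = 1/1, 2/1, 1/3, 4/3, 1/5, 1/5, 6/5, 6/7, 6/7, 8/1, 8/9, 10/9, 10/1, 10/11, 1/11, 1/11, 12/11.
The maximum over both is 12; one such subsequence is 7, 11, 6, 8, -2, 2, 1, 16, 4, 14, -5, 7.

12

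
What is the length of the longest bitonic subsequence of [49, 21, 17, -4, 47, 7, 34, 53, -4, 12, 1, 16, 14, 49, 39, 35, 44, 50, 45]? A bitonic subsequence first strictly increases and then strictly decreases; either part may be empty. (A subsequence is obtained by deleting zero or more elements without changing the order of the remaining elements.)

8

Let inc[i] be the LIS ending at i and dec[i] the longest strictly decreasing subsequence starting at i. inc = [1, 1, 1, 1, 2, 2, 3, 4, 1, 3, 2, 4, 4, 5, 5, 5, 6, 7, 7], dec = [5, 4, 3, 1, 4, 2, 3, 4, 1, 2, 1, 2, 1, 3, 2, 1, 1, 2, 1].
max_i inc[i]+dec[i]−1 = 8, with one witness -4, 7, 12, 16, 39, 44, 50, 45.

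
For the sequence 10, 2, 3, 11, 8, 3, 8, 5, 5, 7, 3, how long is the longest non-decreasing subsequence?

6

One longest non-decreasing subsequence is 2, 3, 3, 5, 5, 7 (positions 2,3,6,8,9,10), of length 6; no longer one exists.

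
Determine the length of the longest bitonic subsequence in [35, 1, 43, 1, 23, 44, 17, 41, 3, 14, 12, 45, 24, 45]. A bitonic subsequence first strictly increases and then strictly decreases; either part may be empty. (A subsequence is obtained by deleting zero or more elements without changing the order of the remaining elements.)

Let inc[i] be the LIS ending at i and dec[i] the longest strictly decreasing subsequence starting at i. inc = [1, 1, 2, 1, 2, 3, 2, 3, 2, 3, 3, 4, 4, 5], dec = [5, 1, 5, 1, 4, 4, 3, 3, 1, 2, 1, 2, 1, 1].
max_i inc[i]+dec[i]−1 = 6, with one witness 35, 43, 23, 17, 14, 12.

6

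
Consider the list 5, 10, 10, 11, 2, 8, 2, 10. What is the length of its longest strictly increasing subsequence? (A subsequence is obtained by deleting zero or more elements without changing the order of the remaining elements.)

Scanning left to right, the best length ending at each element is: 5→1, 10→2, 10→2, 11→3, 2→1, 8→2, 2→1, 10→3.
So the longest increasing subsequence has length 3, e.g. 5, 10, 11.

3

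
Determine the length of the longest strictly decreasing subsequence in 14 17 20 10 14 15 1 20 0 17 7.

4

One longest decreasing subsequence is 14, 10, 1, 0 (positions 1,4,7,9), of length 4; no longer one exists.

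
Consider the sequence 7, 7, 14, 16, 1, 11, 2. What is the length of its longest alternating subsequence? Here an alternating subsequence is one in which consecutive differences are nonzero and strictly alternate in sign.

Track the best alternating length ending on an up-step vs a down-step at each position: up/down = 1/1, 1/1, 2/1, 2/1, 1/3, 4/3, 4/5.
The maximum over both is 5; one such subsequence is 7, 14, 1, 11, 2.

5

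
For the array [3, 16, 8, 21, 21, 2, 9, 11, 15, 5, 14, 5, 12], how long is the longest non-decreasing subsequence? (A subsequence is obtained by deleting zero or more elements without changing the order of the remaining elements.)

One longest non-decreasing subsequence is 3, 8, 9, 11, 15 (positions 1,3,7,8,9), of length 5; no longer one exists.

5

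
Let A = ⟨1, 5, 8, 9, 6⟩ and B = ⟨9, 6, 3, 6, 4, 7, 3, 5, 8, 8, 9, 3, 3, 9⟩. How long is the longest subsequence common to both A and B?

3

A longest common subsequence is 5, 8, 9 (length 3); the LCS DP confirms no longer common subsequence exists.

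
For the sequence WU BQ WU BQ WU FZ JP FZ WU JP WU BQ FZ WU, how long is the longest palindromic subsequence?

One longest palindromic subsequence is WU BQ WU WU FZ JP FZ WU WU BQ WU (positions 1,2,3,5,6,7,8,9,11,12,14); it reads the same forward and backward, and the interval DP gives dp[1][14] = 11.

11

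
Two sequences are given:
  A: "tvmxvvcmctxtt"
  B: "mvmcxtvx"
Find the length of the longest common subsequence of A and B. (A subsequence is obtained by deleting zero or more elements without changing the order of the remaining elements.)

6

Backtracking the LCS table gives one alignment: m (A3,B1) → v (A6,B2) → m (A8,B3) → c (A9,B4) → t (A10,B6) → x (A11,B8).
So the longest common subsequence has length 6.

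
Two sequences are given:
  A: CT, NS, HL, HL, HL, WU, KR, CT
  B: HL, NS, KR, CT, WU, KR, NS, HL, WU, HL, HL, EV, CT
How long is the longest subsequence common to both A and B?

6

A longest common subsequence is CT, NS, HL, HL, HL, CT (length 6); the LCS DP confirms no longer common subsequence exists.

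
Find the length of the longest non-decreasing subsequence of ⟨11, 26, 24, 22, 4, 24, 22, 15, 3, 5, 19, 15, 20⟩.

4

Let dp[i] be the longest non-decreasing subsequence ending at position i. Then dp = [1, 2, 2, 2, 1, 3, 3, 2, 1, 2, 3, 3, 4].
The maximum is 4; one witness is 11, 15, 19, 20 at positions 1,8,11,13.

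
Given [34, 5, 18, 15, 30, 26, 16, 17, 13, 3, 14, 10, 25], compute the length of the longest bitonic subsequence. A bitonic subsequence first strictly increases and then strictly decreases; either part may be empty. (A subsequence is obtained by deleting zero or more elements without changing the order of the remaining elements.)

7

Let inc[i] be the LIS ending at i and dec[i] the longest strictly decreasing subsequence starting at i. inc = [1, 1, 2, 2, 3, 3, 3, 4, 2, 1, 3, 2, 5], dec = [6, 2, 4, 3, 5, 4, 3, 3, 2, 1, 2, 1, 1].
max_i inc[i]+dec[i]−1 = 7, with one witness 5, 18, 30, 26, 17, 14, 10.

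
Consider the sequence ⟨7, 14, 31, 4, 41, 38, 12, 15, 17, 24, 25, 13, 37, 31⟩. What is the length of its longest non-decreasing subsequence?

Let dp[i] be the longest non-decreasing subsequence ending at position i. Then dp = [1, 2, 3, 1, 4, 4, 2, 3, 4, 5, 6, 3, 7, 7].
The maximum is 7; one witness is 7, 14, 15, 17, 24, 25, 37 at positions 1,2,8,9,10,11,13.

7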